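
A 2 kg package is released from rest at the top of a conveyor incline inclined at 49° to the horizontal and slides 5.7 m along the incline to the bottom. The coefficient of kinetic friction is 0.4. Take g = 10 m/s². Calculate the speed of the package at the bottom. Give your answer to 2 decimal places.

The weight component along the incline is mg sin 49° = 15.094 N and the normal force is N = mg cos 49° = 13.121 N.
Friction up the slope is f = μN = 0.4 × 13.121 = 5.248 N, so the net downslope force is 15.094 − 5.248 = 9.846 N and a = 9.846 / 2 = 4.9230 m/s².
Starting from rest over a distance of 5.7 m, v² = 2aL = 2 × 4.9230 × 5.7 = 56.1222, so v = 7.4915 m/s.

7.49 m/s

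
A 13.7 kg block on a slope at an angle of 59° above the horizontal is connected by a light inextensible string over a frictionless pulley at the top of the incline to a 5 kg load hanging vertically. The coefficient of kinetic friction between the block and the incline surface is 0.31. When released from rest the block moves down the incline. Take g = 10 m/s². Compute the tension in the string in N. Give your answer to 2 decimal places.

62.18 N

For the block on the incline: the weight component along the slope is m₁g sin 59° = 13.7 × 10 × 0.8572 = 117.436 N and the normal force is N = m₁g cos 59° = 70.560 N.
Kinetic friction opposes the block's motion down the incline: f = μN = 0.31 × 70.560 = 21.874 N acting up the slope.
Newton's second law for the block (down-slope positive): 117.436 − 21.874 − T = 13.7 a. For the hanging load (upward positive): T − 5 × 10 = 5 a.
Adding the two equations eliminates T: 45.562 = 18.7 a, so a = 2.4365 m/s².
Then from the hanging load's equation, T = 5 × (10 + 2.4365) = 62.183 N.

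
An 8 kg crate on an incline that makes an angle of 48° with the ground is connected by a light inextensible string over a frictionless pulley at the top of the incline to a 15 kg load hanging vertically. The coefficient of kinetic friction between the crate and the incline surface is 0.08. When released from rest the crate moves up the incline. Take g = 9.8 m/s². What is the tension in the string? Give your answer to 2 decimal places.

For the crate on the incline: the weight component along the slope is m₁g sin 48° = 8 × 9.8 × 0.7431 = 58.259 N and the normal force is N = m₁g cos 48° = 52.460 N.
Kinetic friction opposes the crate's motion up the incline: f = μN = 0.08 × 52.460 = 4.197 N acting down the slope.
Newton's second law for the crate (up-slope positive): T − 58.259 − 4.197 = 8 a. For the hanging load (downward positive): 15 × 9.8 − T = 15 a.
Adding the two equations eliminates T: 84.544 = 23 a, so a = 3.6758 m/s².
Then from the hanging load's equation, T = 15 × (9.8 − 3.6758) = 91.863 N.

91.86 N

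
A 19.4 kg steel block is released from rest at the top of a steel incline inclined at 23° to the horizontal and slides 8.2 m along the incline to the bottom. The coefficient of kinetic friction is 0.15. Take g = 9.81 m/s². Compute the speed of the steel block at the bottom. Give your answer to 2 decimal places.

The weight component along the incline is mg sin 23° = 74.362 N and the normal force is N = mg cos 23° = 175.185 N.
Friction up the slope is f = μN = 0.15 × 175.185 = 26.278 N, so the net downslope force is 74.362 − 26.278 = 48.084 N and a = 48.084 / 19.4 = 2.4786 m/s².
Starting from rest over a distance of 8.2 m, v² = 2aL = 2 × 2.4786 × 8.2 = 40.6490, so v = 6.3757 m/s.

6.38 m/s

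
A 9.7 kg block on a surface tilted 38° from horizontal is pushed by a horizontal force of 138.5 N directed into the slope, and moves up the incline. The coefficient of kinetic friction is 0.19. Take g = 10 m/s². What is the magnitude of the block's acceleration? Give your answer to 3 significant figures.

The horizontal push has components F cos 38° = 138.5 × 0.7880 = 109.138 N up the incline and F sin 38° = 138.5 × 0.6157 = 85.274 N pressing into the surface.
The normal force is therefore N = mg cos 38° + F sin 38° = 76.436 + 85.274 = 161.710 N, and kinetic friction down the slope is μN = 0.19 × 161.710 = 30.725 N.
Along the incline: F cos 38° − mg sin 38° − μN = ma, so 109.138 − 59.723 − 30.725 = 9.7 a, giving a = 1.9268 m/s².

1.93 m/s²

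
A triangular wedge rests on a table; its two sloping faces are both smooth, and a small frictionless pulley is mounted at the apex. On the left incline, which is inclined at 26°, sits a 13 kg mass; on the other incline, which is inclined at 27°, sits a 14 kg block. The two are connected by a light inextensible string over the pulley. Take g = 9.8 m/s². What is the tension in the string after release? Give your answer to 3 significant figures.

Resolve each weight along its own incline: the 13 kg mass has component 13 × 9.8 × sin 26° = 55.848 N down its slope, and the 14 kg mass has 14 × 9.8 × sin 27° = 62.287 N down its slope.
The 14 kg side's 62.287 N exceeds the other side's 55.848 N, so that mass slides down and the 13 kg mass slides up. Taking that direction as positive, Newton's second law for the whole system gives 62.287 − 55.848 = (13 + 14) a, so a = 6.439 / 27 = 0.2385 m/s².
For the 13 kg mass (up-slope positive): T − 55.848 = 13 × 0.2385, so T = 58.948 N.

58.9 N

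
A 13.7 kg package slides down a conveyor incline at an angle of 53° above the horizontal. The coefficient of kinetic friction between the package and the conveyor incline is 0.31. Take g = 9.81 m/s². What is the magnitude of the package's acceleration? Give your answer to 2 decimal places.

Resolving the weight along the incline: the component pulling the package down the slope is mg sin 53° = 13.7 × 9.81 × 0.7986 = 107.329 N, and the normal force is N = mg cos 53° = 13.7 × 9.81 × 0.6018 = 80.880 N.
Kinetic friction acts up the slope with magnitude f = μN = 0.31 × 80.880 = 25.073 N.
Net force along the incline is 107.329 − 25.073 = 82.256 N, so a = 82.256 / 13.7 = 6.0041 m/s².

6.00 m/s²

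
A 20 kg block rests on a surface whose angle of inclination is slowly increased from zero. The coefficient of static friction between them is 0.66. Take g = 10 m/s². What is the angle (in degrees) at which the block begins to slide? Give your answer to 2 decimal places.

33.42°

At the threshold of sliding, static friction is at its maximum μ_s N and exactly balances the weight component along the incline: mg sin θ = μ_s mg cos θ.
Hence tan θ = μ_s = 0.66, so θ = arctan(0.66) = 33.4248°.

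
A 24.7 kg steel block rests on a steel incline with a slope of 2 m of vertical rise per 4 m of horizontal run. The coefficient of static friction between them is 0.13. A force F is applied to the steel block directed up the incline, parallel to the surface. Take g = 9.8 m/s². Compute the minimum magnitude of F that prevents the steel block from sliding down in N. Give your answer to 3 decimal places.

80.107 N

The normal force is N = mg cos 26.57° = 216.505 N. With F at its minimum the steel block is on the verge of sliding down, so static friction is at its maximum μ_s N = 0.13 × 216.505 = 28.146 N and acts up the slope.
Equilibrium along the incline: F + μ_s N = mg sin 26.57°, so F = 108.253 − 28.146 = 80.107 N.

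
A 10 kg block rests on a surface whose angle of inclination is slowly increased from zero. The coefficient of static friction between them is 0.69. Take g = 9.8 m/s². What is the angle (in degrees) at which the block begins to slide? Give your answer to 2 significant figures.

35°

At the threshold of sliding, static friction is at its maximum μ_s N and exactly balances the weight component along the incline: mg sin θ = μ_s mg cos θ.
Hence tan θ = μ_s = 0.69, so θ = arctan(0.69) = 34.6057°.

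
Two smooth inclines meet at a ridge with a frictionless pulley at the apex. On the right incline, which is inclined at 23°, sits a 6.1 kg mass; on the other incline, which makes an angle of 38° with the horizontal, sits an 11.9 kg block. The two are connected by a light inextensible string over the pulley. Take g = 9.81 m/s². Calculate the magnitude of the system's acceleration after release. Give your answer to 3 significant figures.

Resolve each weight along its own incline: the 6.1 kg mass has component 6.1 × 9.81 × sin 23° = 23.382 N down its slope, and the 11.9 kg mass has 11.9 × 9.81 × sin 38° = 71.872 N down its slope.
The 11.9 kg side's 71.872 N exceeds the other side's 23.382 N, so that mass slides down and the 6.1 kg mass slides up. Taking that direction as positive, Newton's second law for the whole system gives 71.872 − 23.382 = (6.1 + 11.9) a, so a = 48.490 / 18 = 2.6939 m/s².

2.69 m/s²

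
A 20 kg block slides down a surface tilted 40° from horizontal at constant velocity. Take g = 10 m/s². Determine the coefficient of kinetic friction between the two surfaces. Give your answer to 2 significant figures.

0.84

At constant velocity the net force along the incline is zero: mg sin 40° = μ mg cos 40°.
So μ = tan 40° = 0.6428 / 0.7660 = 0.8392.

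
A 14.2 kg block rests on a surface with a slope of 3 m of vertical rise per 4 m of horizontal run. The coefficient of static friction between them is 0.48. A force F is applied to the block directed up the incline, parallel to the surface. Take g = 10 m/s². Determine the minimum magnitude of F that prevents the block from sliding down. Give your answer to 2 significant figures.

31 N

The normal force is N = mg cos 36.87° = 113.600 N. With F at its minimum the block is on the verge of sliding down, so static friction is at its maximum μ_s N = 0.48 × 113.600 = 54.528 N and acts up the slope.
Equilibrium along the incline: F + μ_s N = mg sin 36.87°, so F = 85.200 − 54.528 = 30.672 N.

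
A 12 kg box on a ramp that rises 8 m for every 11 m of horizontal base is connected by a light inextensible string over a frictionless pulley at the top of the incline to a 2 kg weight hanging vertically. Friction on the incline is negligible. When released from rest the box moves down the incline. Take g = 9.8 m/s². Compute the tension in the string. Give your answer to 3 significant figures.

26.7 N

For the box on the incline: the weight component along the slope is m₁g sin 36.03° = 12 × 9.8 × 0.5882 = 69.172 N and the normal force is N = m₁g cos 36.03° = 95.107 N.
Newton's second law for the box (down-slope positive): 69.172 − T = 12 a. For the hanging weight (upward positive): T − 2 × 9.8 = 2 a.
Adding the two equations eliminates T: 49.572 = 14 a, so a = 3.5409 m/s².
Then from the hanging weight's equation, T = 2 × (9.8 + 3.5409) = 26.682 N.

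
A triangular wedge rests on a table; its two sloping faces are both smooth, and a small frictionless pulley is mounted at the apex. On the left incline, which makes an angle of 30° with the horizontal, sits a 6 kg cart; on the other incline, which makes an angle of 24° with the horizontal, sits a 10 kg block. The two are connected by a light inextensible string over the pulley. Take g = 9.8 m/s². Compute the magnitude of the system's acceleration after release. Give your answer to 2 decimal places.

0.65 m/s²

Resolve each weight along its own incline: the 6 kg mass has component 6 × 9.8 × sin 30° = 29.400 N down its slope, and the 10 kg mass has 10 × 9.8 × sin 24° = 39.860 N down its slope.
The 10 kg side's 39.860 N exceeds the other side's 29.400 N, so that mass slides down and the 6 kg mass slides up. Taking that direction as positive, Newton's second law for the whole system gives 39.860 − 29.400 = (6 + 10) a, so a = 10.460 / 16 = 0.6538 m/s².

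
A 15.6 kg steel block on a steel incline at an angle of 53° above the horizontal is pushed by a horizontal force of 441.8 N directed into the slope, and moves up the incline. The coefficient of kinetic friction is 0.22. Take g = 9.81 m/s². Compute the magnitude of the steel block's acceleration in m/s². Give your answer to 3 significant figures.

2.93 m/s²

The horizontal push has components F cos 53° = 441.8 × 0.6018 = 265.875 N up the incline and F sin 53° = 441.8 × 0.7986 = 352.821 N pressing into the surface.
The normal force is therefore N = mg cos 53° + F sin 53° = 92.097 + 352.821 = 444.918 N, and kinetic friction down the slope is μN = 0.22 × 444.918 = 97.882 N.
Along the incline: F cos 53° − mg sin 53° − μN = ma, so 265.875 − 122.215 − 97.882 = 15.6 a, giving a = 2.9345 m/s².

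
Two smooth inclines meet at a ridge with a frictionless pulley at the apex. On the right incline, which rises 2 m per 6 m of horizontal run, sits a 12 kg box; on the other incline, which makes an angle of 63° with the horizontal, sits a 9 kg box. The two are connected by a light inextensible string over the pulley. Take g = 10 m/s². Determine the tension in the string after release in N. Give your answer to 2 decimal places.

Resolve each weight along its own incline: the 12 kg mass has component 12 × 10 × sin 18.43° = 37.947 N down its slope, and the 9 kg mass has 9 × 10 × sin 63° = 80.191 N down its slope.
The 9 kg side's 80.191 N exceeds the other side's 37.947 N, so that mass slides down and the 12 kg mass slides up. Taking that direction as positive, Newton's second law for the whole system gives 80.191 − 37.947 = (12 + 9) a, so a = 42.244 / 21 = 2.0116 m/s².
For the 12 kg mass (up-slope positive): T − 37.947 = 12 × 2.0116, so T = 62.086 N.

62.09 N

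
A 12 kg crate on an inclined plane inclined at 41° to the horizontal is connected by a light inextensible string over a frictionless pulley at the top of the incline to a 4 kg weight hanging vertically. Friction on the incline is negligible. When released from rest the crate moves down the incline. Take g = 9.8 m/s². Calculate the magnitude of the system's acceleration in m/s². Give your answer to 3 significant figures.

2.37 m/s²

For the crate on the incline: the weight component along the slope is m₁g sin 41° = 12 × 9.8 × 0.6561 = 77.157 N and the normal force is N = m₁g cos 41° = 88.754 N.
Newton's second law for the crate (down-slope positive): 77.157 − T = 12 a. For the hanging weight (upward positive): T − 4 × 9.8 = 4 a.
Adding the two equations eliminates T: 37.957 = 16 a, so a = 2.3723 m/s².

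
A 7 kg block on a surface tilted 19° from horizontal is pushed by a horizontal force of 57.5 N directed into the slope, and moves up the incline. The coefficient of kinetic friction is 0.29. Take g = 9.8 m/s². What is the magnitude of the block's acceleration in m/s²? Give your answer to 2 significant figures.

1.1 m/s²

The horizontal push has components F cos 19° = 57.5 × 0.9455 = 54.366 N up the incline and F sin 19° = 57.5 × 0.3256 = 18.722 N pressing into the surface.
The normal force is therefore N = mg cos 19° + F sin 19° = 64.861 + 18.722 = 83.583 N, and kinetic friction down the slope is μN = 0.29 × 83.583 = 24.239 N.
Along the incline: F cos 19° − mg sin 19° − μN = ma, so 54.366 − 22.336 − 24.239 = 7 a, giving a = 1.1130 m/s².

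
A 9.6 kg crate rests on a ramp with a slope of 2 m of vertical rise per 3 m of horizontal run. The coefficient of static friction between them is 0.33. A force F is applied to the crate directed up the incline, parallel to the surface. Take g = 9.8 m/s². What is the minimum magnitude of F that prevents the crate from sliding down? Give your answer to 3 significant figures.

The normal force is N = mg cos 33.69° = 78.279 N. With F at its minimum the crate is on the verge of sliding down, so static friction is at its maximum μ_s N = 0.33 × 78.279 = 25.832 N and acts up the slope.
Equilibrium along the incline: F + μ_s N = mg sin 33.69°, so F = 52.186 − 25.832 = 26.354 N.

26.4 N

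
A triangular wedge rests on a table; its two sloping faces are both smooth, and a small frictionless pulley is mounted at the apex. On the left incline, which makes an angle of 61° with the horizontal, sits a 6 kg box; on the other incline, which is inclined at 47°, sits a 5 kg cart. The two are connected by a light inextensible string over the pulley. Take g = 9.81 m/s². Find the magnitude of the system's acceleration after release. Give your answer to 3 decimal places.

Resolve each weight along its own incline: the 6 kg mass has component 6 × 9.81 × sin 61° = 51.480 N down its slope, and the 5 kg mass has 5 × 9.81 × sin 47° = 35.873 N down its slope.
The 6 kg side's 51.480 N exceeds the other side's 35.873 N, so that mass slides down and the 5 kg mass slides up. Taking that direction as positive, Newton's second law for the whole system gives 51.480 − 35.873 = (6 + 5) a, so a = 15.607 / 11 = 1.4188 m/s².

1.419 m/s²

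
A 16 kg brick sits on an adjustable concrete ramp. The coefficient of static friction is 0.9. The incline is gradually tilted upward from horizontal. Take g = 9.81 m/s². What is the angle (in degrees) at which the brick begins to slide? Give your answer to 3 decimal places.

41.987°

At the threshold of sliding, static friction is at its maximum μ_s N and exactly balances the weight component along the incline: mg sin θ = μ_s mg cos θ.
Hence tan θ = μ_s = 0.9, so θ = arctan(0.9) = 41.9872°.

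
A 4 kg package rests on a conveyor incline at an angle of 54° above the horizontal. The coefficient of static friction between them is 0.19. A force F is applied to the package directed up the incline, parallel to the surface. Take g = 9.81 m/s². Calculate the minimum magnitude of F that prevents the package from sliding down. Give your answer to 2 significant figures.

The normal force is N = mg cos 54° = 23.065 N. With F at its minimum the package is on the verge of sliding down, so static friction is at its maximum μ_s N = 0.19 × 23.065 = 4.382 N and acts up the slope.
Equilibrium along the incline: F + μ_s N = mg sin 54°, so F = 31.746 − 4.382 = 27.364 N.

27 N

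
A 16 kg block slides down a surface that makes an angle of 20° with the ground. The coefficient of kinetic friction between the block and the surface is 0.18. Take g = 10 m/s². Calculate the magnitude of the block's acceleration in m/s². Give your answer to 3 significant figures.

Resolving the weight along the incline: the component pulling the block down the slope is mg sin 20° = 16 × 10 × 0.3420 = 54.720 N, and the normal force is N = mg cos 20° = 16 × 10 × 0.9397 = 150.352 N.
Kinetic friction acts up the slope with magnitude f = μN = 0.18 × 150.352 = 27.063 N.
Net force along the incline is 54.720 − 27.063 = 27.657 N, so a = 27.657 / 16 = 1.7286 m/s².

1.73 m/s²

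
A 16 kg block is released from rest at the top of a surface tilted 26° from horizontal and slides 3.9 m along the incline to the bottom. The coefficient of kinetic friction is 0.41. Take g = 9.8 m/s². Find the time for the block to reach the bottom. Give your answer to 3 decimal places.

3.375 s

The weight component along the incline is mg sin 26° = 68.737 N and the normal force is N = mg cos 26° = 140.931 N.
Friction up the slope is f = μN = 0.41 × 140.931 = 57.782 N, so the net downslope force is 68.737 − 57.782 = 10.955 N and a = 10.955 / 16 = 0.6847 m/s².
Starting from rest, L = ½at², so t = √(2L/a) = √(2 × 3.9 / 0.6847) = 3.3752 s.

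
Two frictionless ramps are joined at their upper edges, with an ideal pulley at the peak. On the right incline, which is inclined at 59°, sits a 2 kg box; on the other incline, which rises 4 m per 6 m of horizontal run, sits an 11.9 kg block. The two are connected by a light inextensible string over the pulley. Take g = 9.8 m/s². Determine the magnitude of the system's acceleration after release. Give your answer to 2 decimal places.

Resolve each weight along its own incline: the 2 kg mass has component 2 × 9.8 × sin 59° = 16.800 N down its slope, and the 11.9 kg mass has 11.9 × 9.8 × sin 33.69° = 64.689 N down its slope.
The 11.9 kg side's 64.689 N exceeds the other side's 16.800 N, so that mass slides down and the 2 kg mass slides up. Taking that direction as positive, Newton's second law for the whole system gives 64.689 − 16.800 = (2 + 11.9) a, so a = 47.889 / 13.9 = 3.4453 m/s².

3.45 m/s²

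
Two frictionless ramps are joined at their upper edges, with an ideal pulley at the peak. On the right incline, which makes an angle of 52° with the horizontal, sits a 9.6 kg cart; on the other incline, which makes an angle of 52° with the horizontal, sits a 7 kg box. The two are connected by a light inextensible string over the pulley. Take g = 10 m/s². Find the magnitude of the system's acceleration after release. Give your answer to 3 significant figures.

1.23 m/s²

Resolve each weight along its own incline: the 9.6 kg mass has component 9.6 × 10 × sin 52° = 75.649 N down its slope, and the 7 kg mass has 7 × 10 × sin 52° = 55.161 N down its slope.
The 9.6 kg side's 75.649 N exceeds the other side's 55.161 N, so that mass slides down and the 7 kg mass slides up. Taking that direction as positive, Newton's second law for the whole system gives 75.649 − 55.161 = (9.6 + 7) a, so a = 20.488 / 16.6 = 1.2342 m/s².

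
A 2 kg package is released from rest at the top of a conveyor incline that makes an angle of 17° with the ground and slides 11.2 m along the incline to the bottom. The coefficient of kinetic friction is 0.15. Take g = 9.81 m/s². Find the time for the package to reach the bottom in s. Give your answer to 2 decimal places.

3.92 s

The weight component along the incline is mg sin 17° = 5.736 N and the normal force is N = mg cos 17° = 18.763 N.
Friction up the slope is f = μN = 0.15 × 18.763 = 2.814 N, so the net downslope force is 5.736 − 2.814 = 2.922 N and a = 2.922 / 2 = 1.4610 m/s².
Starting from rest, L = ½at², so t = √(2L/a) = √(2 × 11.2 / 1.4610) = 3.9156 s.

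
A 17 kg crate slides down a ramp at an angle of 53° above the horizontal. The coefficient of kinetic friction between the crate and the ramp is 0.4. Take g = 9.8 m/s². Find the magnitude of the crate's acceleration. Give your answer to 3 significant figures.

Resolving the weight along the incline: the component pulling the crate down the slope is mg sin 53° = 17 × 9.8 × 0.7986 = 133.047 N, and the normal force is N = mg cos 53° = 17 × 9.8 × 0.6018 = 100.260 N.
Kinetic friction acts up the slope with magnitude f = μN = 0.4 × 100.260 = 40.104 N.
Net force along the incline is 133.047 − 40.104 = 92.943 N, so a = 92.943 / 17 = 5.4672 m/s².

5.47 m/s²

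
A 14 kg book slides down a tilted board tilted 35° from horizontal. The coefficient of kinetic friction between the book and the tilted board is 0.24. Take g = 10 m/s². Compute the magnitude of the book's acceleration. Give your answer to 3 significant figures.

3.77 m/s²

Resolving the weight along the incline: the component pulling the book down the slope is mg sin 35° = 14 × 10 × 0.5736 = 80.304 N, and the normal force is N = mg cos 35° = 14 × 10 × 0.8192 = 114.688 N.
Kinetic friction acts up the slope with magnitude f = μN = 0.24 × 114.688 = 27.525 N.
Net force along the incline is 80.304 − 27.525 = 52.779 N, so a = 52.779 / 14 = 3.7699 m/s².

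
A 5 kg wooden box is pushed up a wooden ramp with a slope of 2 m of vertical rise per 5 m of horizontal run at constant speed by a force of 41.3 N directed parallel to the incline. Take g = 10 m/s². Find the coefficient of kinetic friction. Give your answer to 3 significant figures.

At constant speed ΣF = 0 along the incline. The applied 41.3 N acts up the slope; the weight component mg sin 21.80° = 18.570 N and kinetic friction μN both act down the slope.
So 41.3 = 18.570 + μ × 46.424, giving μ = (41.3 − 18.570) / 46.424 = 0.4896.

0.490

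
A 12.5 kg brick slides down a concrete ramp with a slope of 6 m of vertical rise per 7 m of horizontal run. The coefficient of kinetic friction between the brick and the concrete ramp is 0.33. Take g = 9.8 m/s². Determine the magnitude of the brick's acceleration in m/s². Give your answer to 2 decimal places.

3.92 m/s²

Resolving the weight along the incline: the component pulling the brick down the slope is mg sin 40.60° = 12.5 × 9.8 × 0.6508 = 79.723 N, and the normal force is N = mg cos 40.60° = 12.5 × 9.8 × 0.7593 = 93.014 N.
Kinetic friction acts up the slope with magnitude f = μN = 0.33 × 93.014 = 30.695 N.
Net force along the incline is 79.723 − 30.695 = 49.028 N, so a = 49.028 / 12.5 = 3.9222 m/s².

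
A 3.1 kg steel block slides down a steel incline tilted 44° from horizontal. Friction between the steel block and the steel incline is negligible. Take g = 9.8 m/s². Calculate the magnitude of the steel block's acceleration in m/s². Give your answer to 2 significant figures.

Resolving the weight along the incline: the component pulling the steel block down the slope is mg sin 44° = 3.1 × 9.8 × 0.6947 = 21.105 N, and the normal force is N = mg cos 44° = 3.1 × 9.8 × 0.7193 = 21.852 N.
With no friction the net force along the incline is 21.105 N, so a = g sin 44° = 21.105 / 3.1 = 6.8081 m/s².

6.8 m/s²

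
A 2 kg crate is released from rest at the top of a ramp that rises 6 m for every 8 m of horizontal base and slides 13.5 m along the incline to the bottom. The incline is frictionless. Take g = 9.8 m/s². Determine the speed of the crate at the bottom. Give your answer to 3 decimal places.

The weight component along the incline is mg sin 36.87° = 11.760 N and the normal force is N = mg cos 36.87° = 15.680 N.
With no friction, a = g sin 36.87° = 5.8800 m/s².
Starting from rest over a distance of 13.5 m, v² = 2aL = 2 × 5.8800 × 13.5 = 158.7600, so v = 12.6000 m/s.

12.600 m/s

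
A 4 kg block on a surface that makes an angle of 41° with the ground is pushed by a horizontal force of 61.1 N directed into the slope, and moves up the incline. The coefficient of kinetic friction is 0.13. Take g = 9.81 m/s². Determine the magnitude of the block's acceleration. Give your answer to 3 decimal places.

2.827 m/s²

The horizontal push has components F cos 41° = 61.1 × 0.7547 = 46.112 N up the incline and F sin 41° = 61.1 × 0.6561 = 40.088 N pressing into the surface.
The normal force is therefore N = mg cos 41° + F sin 41° = 29.614 + 40.088 = 69.702 N, and kinetic friction down the slope is μN = 0.13 × 69.702 = 9.061 N.
Along the incline: F cos 41° − mg sin 41° − μN = ma, so 46.112 − 25.745 − 9.061 = 4 a, giving a = 2.8265 m/s².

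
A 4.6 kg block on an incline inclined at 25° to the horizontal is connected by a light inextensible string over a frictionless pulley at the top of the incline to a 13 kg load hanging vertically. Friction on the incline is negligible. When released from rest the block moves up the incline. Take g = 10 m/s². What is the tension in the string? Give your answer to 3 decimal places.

For the block on the incline: the weight component along the slope is m₁g sin 25° = 4.6 × 10 × 0.4226 = 19.440 N and the normal force is N = m₁g cos 25° = 41.690 N.
Newton's second law for the block (up-slope positive): T − 19.440 = 4.6 a. For the hanging load (downward positive): 13 × 10 − T = 13 a.
Adding the two equations eliminates T: 110.560 = 17.6 a, so a = 6.2818 m/s².
Then from the hanging load's equation, T = 13 × (10 − 6.2818) = 48.337 N.

48.337 N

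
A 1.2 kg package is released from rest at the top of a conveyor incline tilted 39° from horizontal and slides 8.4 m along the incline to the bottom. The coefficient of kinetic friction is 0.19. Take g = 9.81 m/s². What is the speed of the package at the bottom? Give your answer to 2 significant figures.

The weight component along the incline is mg sin 39° = 7.408 N and the normal force is N = mg cos 39° = 9.149 N.
Friction up the slope is f = μN = 0.19 × 9.149 = 1.738 N, so the net downslope force is 7.408 − 1.738 = 5.670 N and a = 5.670 / 1.2 = 4.7250 m/s².
Starting from rest over a distance of 8.4 m, v² = 2aL = 2 × 4.7250 × 8.4 = 79.3800, so v = 8.9095 m/s.

8.9 m/s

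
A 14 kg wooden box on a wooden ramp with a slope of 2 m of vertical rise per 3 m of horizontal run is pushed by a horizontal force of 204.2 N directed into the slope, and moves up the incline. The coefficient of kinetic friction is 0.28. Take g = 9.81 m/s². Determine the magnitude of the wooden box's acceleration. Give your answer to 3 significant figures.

The horizontal push has components F cos 33.69° = 204.2 × 0.8321 = 169.915 N up the incline and F sin 33.69° = 204.2 × 0.5547 = 113.270 N pressing into the surface.
The normal force is therefore N = mg cos 33.69° + F sin 33.69° = 114.281 + 113.270 = 227.551 N, and kinetic friction down the slope is μN = 0.28 × 227.551 = 63.714 N.
Along the incline: F cos 33.69° − mg sin 33.69° − μN = ma, so 169.915 − 76.182 − 63.714 = 14 a, giving a = 2.1442 m/s².

2.14 m/s²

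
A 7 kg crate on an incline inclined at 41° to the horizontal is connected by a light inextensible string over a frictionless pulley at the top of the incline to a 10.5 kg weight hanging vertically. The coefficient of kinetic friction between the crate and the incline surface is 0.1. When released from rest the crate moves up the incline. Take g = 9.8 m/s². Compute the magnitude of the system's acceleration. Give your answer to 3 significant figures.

For the crate on the incline: the weight component along the slope is m₁g sin 41° = 7 × 9.8 × 0.6561 = 45.008 N and the normal force is N = m₁g cos 41° = 51.773 N.
Kinetic friction opposes the crate's motion up the incline: f = μN = 0.1 × 51.773 = 5.177 N acting down the slope.
Newton's second law for the crate (up-slope positive): T − 45.008 − 5.177 = 7 a. For the hanging weight (downward positive): 10.5 × 9.8 − T = 10.5 a.
Adding the two equations eliminates T: 52.715 = 17.5 a, so a = 3.0123 m/s².

3.01 m/s²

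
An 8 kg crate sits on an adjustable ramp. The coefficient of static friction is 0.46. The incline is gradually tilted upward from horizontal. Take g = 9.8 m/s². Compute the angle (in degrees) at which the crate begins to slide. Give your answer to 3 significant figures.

24.7°

At the threshold of sliding, static friction is at its maximum μ_s N and exactly balances the weight component along the incline: mg sin θ = μ_s mg cos θ.
Hence tan θ = μ_s = 0.46, so θ = arctan(0.46) = 24.7024°.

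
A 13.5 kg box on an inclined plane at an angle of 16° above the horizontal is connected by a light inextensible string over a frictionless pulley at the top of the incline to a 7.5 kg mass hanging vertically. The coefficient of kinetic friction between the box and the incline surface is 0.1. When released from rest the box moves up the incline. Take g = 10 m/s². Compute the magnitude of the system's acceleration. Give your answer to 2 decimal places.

1.18 m/s²

For the box on the incline: the weight component along the slope is m₁g sin 16° = 13.5 × 10 × 0.2756 = 37.206 N and the normal force is N = m₁g cos 16° = 129.770 N.
Kinetic friction opposes the box's motion up the incline: f = μN = 0.1 × 129.770 = 12.977 N acting down the slope.
Newton's second law for the box (up-slope positive): T − 37.206 − 12.977 = 13.5 a. For the hanging mass (downward positive): 7.5 × 10 − T = 7.5 a.
Adding the two equations eliminates T: 24.817 = 21 a, so a = 1.1818 m/s².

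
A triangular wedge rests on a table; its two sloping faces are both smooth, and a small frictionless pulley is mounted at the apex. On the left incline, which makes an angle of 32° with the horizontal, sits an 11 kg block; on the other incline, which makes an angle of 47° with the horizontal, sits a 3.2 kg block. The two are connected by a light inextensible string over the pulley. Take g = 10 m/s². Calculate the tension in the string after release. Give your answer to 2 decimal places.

Resolve each weight along its own incline: the 11 kg mass has component 11 × 10 × sin 32° = 58.291 N down its slope, and the 3.2 kg mass has 3.2 × 10 × sin 47° = 23.403 N down its slope.
The 11 kg side's 58.291 N exceeds the other side's 23.403 N, so that mass slides down and the 3.2 kg mass slides up. Taking that direction as positive, Newton's second law for the whole system gives 58.291 − 23.403 = (11 + 3.2) a, so a = 34.888 / 14.2 = 2.4569 m/s².
For the 3.2 kg mass (up-slope positive): T − 23.403 = 3.2 × 2.4569, so T = 31.265 N.

31.27 N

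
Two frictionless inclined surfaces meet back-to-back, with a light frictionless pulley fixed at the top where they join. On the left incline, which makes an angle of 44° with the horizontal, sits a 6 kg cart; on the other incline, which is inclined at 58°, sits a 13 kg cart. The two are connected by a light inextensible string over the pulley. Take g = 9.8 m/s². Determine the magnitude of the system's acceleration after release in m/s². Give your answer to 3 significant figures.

Resolve each weight along its own incline: the 6 kg mass has component 6 × 9.8 × sin 44° = 40.846 N down its slope, and the 13 kg mass has 13 × 9.8 × sin 58° = 108.041 N down its slope.
The 13 kg side's 108.041 N exceeds the other side's 40.846 N, so that mass slides down and the 6 kg mass slides up. Taking that direction as positive, Newton's second law for the whole system gives 108.041 − 40.846 = (6 + 13) a, so a = 67.195 / 19 = 3.5366 m/s².

3.54 m/s²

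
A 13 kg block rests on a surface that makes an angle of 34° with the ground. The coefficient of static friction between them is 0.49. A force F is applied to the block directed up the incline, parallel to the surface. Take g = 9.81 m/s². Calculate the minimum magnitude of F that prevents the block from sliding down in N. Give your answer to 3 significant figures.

The normal force is N = mg cos 34° = 105.727 N. With F at its minimum the block is on the verge of sliding down, so static friction is at its maximum μ_s N = 0.49 × 105.727 = 51.806 N and acts up the slope.
Equilibrium along the incline: F + μ_s N = mg sin 34°, so F = 71.314 − 51.806 = 19.508 N.

19.5 N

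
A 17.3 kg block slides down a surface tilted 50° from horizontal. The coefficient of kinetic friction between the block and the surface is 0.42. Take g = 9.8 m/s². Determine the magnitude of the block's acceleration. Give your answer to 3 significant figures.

Resolving the weight along the incline: the component pulling the block down the slope is mg sin 50° = 17.3 × 9.8 × 0.7660 = 129.868 N, and the normal force is N = mg cos 50° = 17.3 × 9.8 × 0.6428 = 108.980 N.
Kinetic friction acts up the slope with magnitude f = μN = 0.42 × 108.980 = 45.772 N.
Net force along the incline is 129.868 − 45.772 = 84.096 N, so a = 84.096 / 17.3 = 4.8610 m/s².

4.86 m/s²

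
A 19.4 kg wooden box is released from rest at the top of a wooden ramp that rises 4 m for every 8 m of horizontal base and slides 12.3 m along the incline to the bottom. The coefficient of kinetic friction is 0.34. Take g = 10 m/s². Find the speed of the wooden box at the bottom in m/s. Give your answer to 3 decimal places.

The weight component along the incline is mg sin 26.57° = 86.759 N and the normal force is N = mg cos 26.57° = 173.519 N.
Friction up the slope is f = μN = 0.34 × 173.519 = 58.996 N, so the net downslope force is 86.759 − 58.996 = 27.763 N and a = 27.763 / 19.4 = 1.4311 m/s².
Starting from rest over a distance of 12.3 m, v² = 2aL = 2 × 1.4311 × 12.3 = 35.2051, so v = 5.9334 m/s.

5.933 m/s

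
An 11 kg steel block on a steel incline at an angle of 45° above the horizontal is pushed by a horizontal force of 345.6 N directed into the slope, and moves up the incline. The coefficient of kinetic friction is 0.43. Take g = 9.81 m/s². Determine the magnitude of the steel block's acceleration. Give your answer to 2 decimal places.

The horizontal push has components F cos 45° = 345.6 × 0.7071 = 244.374 N up the incline and F sin 45° = 345.6 × 0.7071 = 244.374 N pressing into the surface.
The normal force is therefore N = mg cos 45° + F sin 45° = 76.303 + 244.374 = 320.677 N, and kinetic friction down the slope is μN = 0.43 × 320.677 = 137.891 N.
Along the incline: F cos 45° − mg sin 45° − μN = ma, so 244.374 − 76.303 − 137.891 = 11 a, giving a = 2.7436 m/s².

2.74 m/s²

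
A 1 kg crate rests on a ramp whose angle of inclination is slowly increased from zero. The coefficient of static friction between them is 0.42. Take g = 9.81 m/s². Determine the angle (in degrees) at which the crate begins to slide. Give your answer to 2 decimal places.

At the threshold of sliding, static friction is at its maximum μ_s N and exactly balances the weight component along the incline: mg sin θ = μ_s mg cos θ.
Hence tan θ = μ_s = 0.42, so θ = arctan(0.42) = 22.7824°.

22.78°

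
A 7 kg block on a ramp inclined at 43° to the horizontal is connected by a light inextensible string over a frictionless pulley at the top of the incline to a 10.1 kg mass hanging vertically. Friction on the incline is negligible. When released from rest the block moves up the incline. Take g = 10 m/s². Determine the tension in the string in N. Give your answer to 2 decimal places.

69.54 N

For the block on the incline: the weight component along the slope is m₁g sin 43° = 7 × 10 × 0.6820 = 47.740 N and the normal force is N = m₁g cos 43° = 51.195 N.
Newton's second law for the block (up-slope positive): T − 47.740 = 7 a. For the hanging mass (downward positive): 10.1 × 10 − T = 10.1 a.
Adding the two equations eliminates T: 53.260 = 17.1 a, so a = 3.1146 m/s².
Then from the hanging mass's equation, T = 10.1 × (10 − 3.1146) = 69.543 N.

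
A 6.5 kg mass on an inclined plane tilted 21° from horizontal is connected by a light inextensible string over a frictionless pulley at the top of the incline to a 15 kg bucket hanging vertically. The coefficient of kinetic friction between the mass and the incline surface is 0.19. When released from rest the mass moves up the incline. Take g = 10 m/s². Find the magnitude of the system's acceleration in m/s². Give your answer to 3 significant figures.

5.36 m/s²

For the mass on the incline: the weight component along the slope is m₁g sin 21° = 6.5 × 10 × 0.3584 = 23.296 N and the normal force is N = m₁g cos 21° = 60.683 N.
Kinetic friction opposes the mass's motion up the incline: f = μN = 0.19 × 60.683 = 11.530 N acting down the slope.
Newton's second law for the mass (up-slope positive): T − 23.296 − 11.530 = 6.5 a. For the hanging bucket (downward positive): 15 × 10 − T = 15 a.
Adding the two equations eliminates T: 115.174 = 21.5 a, so a = 5.3569 m/s².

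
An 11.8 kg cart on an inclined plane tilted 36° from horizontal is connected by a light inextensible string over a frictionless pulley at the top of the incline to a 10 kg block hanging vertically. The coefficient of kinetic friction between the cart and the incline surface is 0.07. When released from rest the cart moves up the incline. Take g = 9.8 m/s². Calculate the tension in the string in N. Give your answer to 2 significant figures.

For the cart on the incline: the weight component along the slope is m₁g sin 36° = 11.8 × 9.8 × 0.5878 = 67.973 N and the normal force is N = m₁g cos 36° = 93.555 N.
Kinetic friction opposes the cart's motion up the incline: f = μN = 0.07 × 93.555 = 6.549 N acting down the slope.
Newton's second law for the cart (up-slope positive): T − 67.973 − 6.549 = 11.8 a. For the hanging block (downward positive): 10 × 9.8 − T = 10 a.
Adding the two equations eliminates T: 23.478 = 21.8 a, so a = 1.0770 m/s².
Then from the hanging block's equation, T = 10 × (9.8 − 1.0770) = 87.230 N.

87 N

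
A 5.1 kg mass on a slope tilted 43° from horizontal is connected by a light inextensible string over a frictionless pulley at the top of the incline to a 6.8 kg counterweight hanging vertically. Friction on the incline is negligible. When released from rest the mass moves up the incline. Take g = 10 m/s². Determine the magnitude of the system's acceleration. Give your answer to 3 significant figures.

For the mass on the incline: the weight component along the slope is m₁g sin 43° = 5.1 × 10 × 0.6820 = 34.782 N and the normal force is N = m₁g cos 43° = 37.299 N.
Newton's second law for the mass (up-slope positive): T − 34.782 = 5.1 a. For the hanging counterweight (downward positive): 6.8 × 10 − T = 6.8 a.
Adding the two equations eliminates T: 33.218 = 11.9 a, so a = 2.7914 m/s².

2.79 m/s²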